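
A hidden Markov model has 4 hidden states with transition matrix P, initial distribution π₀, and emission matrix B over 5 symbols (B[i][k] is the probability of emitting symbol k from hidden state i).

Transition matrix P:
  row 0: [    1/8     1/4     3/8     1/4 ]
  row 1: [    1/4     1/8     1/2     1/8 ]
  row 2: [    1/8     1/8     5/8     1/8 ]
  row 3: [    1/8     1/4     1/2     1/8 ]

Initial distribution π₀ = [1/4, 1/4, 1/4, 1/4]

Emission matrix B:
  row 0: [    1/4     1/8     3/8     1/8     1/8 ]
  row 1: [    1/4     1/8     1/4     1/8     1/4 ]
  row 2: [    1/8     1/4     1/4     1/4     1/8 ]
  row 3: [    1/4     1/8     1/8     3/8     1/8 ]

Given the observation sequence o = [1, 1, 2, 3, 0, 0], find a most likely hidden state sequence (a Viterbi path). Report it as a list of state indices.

t=0: δ = [3.125e-02, 3.125e-02, 6.250e-02, 3.125e-02]  (obs o_0=1)
t=1: δ = [9.766e-04, 9.766e-04, 9.766e-03, 9.766e-04]  ψ = [1, 0, 2, 0]  (obs o_1=1)
t=2: δ = [4.578e-04, 3.052e-04, 1.526e-03, 1.526e-04]  ψ = [2, 2, 2, 2]  (obs o_2=2)
t=3: δ = [2.384e-05, 2.384e-05, 2.384e-04, 7.153e-05]  ψ = [2, 2, 2, 2]  (obs o_3=3)
t=4: δ = [7.451e-06, 7.451e-06, 1.863e-05, 7.451e-06]  ψ = [2, 2, 2, 2]  (obs o_4=0)
t=5: δ = [5.821e-07, 5.821e-07, 1.455e-06, 5.821e-07]  ψ = [2, 2, 2, 2]  (obs o_5=0)
backtrack: best end state = 2; path = [2, 2, 2, 2, 2, 2]

path = [2, 2, 2, 2, 2, 2]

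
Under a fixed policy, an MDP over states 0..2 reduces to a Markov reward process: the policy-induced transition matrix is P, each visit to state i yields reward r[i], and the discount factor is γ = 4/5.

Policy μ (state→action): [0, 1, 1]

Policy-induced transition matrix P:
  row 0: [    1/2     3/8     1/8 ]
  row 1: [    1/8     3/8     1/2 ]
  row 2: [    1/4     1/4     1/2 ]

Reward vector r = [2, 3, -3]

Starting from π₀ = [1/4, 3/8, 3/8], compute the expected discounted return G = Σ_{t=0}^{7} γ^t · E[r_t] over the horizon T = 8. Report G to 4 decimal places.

G = 1.5396

t=0: π = [0.2500, 0.3750, 0.3750], E[r] = 0.5000, γ^t·E[r] = 0.500000, running G = 0.500000
t=1: π = [0.2656, 0.3281, 0.4063], E[r] = 0.2969, γ^t·E[r] = 0.237500, running G = 0.737500
t=2: π = [0.2754, 0.3242, 0.4004], E[r] = 0.3223, γ^t·E[r] = 0.206250, running G = 0.943750
t=3: π = [0.2783, 0.3250, 0.3967], E[r] = 0.3413, γ^t·E[r] = 0.174750, running G = 1.118500
t=4: π = [0.2790, 0.3254, 0.3956], E[r] = 0.3473, γ^t·E[r] = 0.142238, running G = 1.260738
t=5: π = [0.2791, 0.3255, 0.3954], E[r] = 0.3486, γ^t·E[r] = 0.114229, running G = 1.374966
t=6: π = [0.2791, 0.3256, 0.3954], E[r] = 0.3488, γ^t·E[r] = 0.091442, running G = 1.466408
t=7: π = [0.2791, 0.3256, 0.3953], E[r] = 0.3488, γ^t·E[r] = 0.073158, running G = 1.539565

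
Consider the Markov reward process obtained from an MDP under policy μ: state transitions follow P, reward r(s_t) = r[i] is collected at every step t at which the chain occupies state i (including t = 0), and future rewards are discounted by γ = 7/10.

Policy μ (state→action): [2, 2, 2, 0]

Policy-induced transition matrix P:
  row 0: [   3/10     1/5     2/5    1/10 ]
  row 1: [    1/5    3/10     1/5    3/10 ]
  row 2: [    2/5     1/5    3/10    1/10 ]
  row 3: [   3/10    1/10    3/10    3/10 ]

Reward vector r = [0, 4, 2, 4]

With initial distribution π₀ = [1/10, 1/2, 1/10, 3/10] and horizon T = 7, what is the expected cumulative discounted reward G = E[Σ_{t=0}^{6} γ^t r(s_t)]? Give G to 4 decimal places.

G = 8.0288

t=0: π = [0.1000, 0.5000, 0.1000, 0.3000], E[r] = 3.4000, γ^t·E[r] = 3.400000, running G = 3.400000
t=1: π = [0.2600, 0.2200, 0.2600, 0.2600], E[r] = 2.4400, γ^t·E[r] = 1.708000, running G = 5.108000
t=2: π = [0.3040, 0.1960, 0.3040, 0.1960], E[r] = 2.1760, γ^t·E[r] = 1.066240, running G = 6.174240
t=3: π = [0.3108, 0.2000, 0.3108, 0.1784], E[r] = 2.1352, γ^t·E[r] = 0.732374, running G = 6.906614
t=4: π = [0.3111, 0.2022, 0.3111, 0.1757], E[r] = 2.1335, γ^t·E[r] = 0.512258, running G = 7.418872
t=5: π = [0.3109, 0.2026, 0.3109, 0.1756], E[r] = 2.1346, γ^t·E[r] = 0.358770, running G = 7.777642
t=6: π = [0.3108, 0.2027, 0.3108, 0.1756], E[r] = 2.1351, γ^t·E[r] = 0.251187, running G = 8.028829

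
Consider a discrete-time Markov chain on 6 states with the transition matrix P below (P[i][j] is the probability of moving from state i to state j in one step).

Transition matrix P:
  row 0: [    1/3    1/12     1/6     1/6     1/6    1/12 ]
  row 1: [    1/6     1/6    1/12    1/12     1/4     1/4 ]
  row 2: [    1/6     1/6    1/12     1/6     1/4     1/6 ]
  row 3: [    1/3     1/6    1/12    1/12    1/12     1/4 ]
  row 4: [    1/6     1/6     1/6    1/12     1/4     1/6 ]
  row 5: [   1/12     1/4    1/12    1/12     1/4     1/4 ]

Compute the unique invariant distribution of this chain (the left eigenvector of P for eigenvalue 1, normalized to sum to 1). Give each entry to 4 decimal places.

Balance equations π_j = Σ_i π_i·P[i][j]:
  π_0 = 1/3·π_0 + 1/6·π_1 + 1/6·π_2 + 1/3·π_3 + 1/6·π_4 + 1/12·π_5
  π_1 = 1/12·π_0 + 1/6·π_1 + 1/6·π_2 + 1/6·π_3 + 1/6·π_4 + 1/4·π_5
  π_2 = 1/6·π_0 + 1/12·π_1 + 1/12·π_2 + 1/12·π_3 + 1/6·π_4 + 1/12·π_5
  π_3 = 1/6·π_0 + 1/12·π_1 + 1/6·π_2 + 1/12·π_3 + 1/12·π_4 + 1/12·π_5
  π_4 = 1/6·π_0 + 1/4·π_1 + 1/4·π_2 + 1/12·π_3 + 1/4·π_4 + 1/4·π_5
  normalize: π_0 + π_1 + π_2 + π_3 + π_4 + π_5 = 1
Solving the linear system gives exactly π = [4073/20046, 2551/15420, 911/7710, 22073/200460, 21521/100230, 18883/100230].

π = [0.2032, 0.1654, 0.1182, 0.1101, 0.2147, 0.1884]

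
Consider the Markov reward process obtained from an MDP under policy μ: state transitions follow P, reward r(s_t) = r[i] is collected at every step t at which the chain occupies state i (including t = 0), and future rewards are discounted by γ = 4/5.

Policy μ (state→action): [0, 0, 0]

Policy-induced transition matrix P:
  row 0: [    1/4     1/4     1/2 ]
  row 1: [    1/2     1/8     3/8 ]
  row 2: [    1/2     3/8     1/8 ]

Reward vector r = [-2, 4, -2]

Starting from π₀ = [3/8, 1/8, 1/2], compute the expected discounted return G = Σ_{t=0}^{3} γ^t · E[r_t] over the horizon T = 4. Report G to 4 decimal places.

t=0: π = [0.3750, 0.1250, 0.5000], E[r] = -1.2500, γ^t·E[r] = -1.250000, running G = -1.250000
t=1: π = [0.4063, 0.2969, 0.2969], E[r] = -0.2188, γ^t·E[r] = -0.175000, running G = -1.425000
t=2: π = [0.3984, 0.2500, 0.3516], E[r] = -0.5000, γ^t·E[r] = -0.320000, running G = -1.745000
t=3: π = [0.4004, 0.2627, 0.3369], E[r] = -0.4238, γ^t·E[r] = -0.217000, running G = -1.962000

G = -1.9620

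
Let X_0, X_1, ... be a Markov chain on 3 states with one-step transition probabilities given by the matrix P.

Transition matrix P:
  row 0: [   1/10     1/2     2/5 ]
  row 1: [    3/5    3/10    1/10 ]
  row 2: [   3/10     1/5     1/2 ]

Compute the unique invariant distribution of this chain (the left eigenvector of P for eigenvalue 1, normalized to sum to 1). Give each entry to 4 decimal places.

π = [0.3333, 0.3333, 0.3333]

Balance equations π_j = Σ_i π_i·P[i][j]:
  π_0 = 1/10·π_0 + 3/5·π_1 + 3/10·π_2
  π_1 = 1/2·π_0 + 3/10·π_1 + 1/5·π_2
  normalize: π_0 + π_1 + π_2 = 1
Solving the linear system gives exactly π = [1/3, 1/3, 1/3].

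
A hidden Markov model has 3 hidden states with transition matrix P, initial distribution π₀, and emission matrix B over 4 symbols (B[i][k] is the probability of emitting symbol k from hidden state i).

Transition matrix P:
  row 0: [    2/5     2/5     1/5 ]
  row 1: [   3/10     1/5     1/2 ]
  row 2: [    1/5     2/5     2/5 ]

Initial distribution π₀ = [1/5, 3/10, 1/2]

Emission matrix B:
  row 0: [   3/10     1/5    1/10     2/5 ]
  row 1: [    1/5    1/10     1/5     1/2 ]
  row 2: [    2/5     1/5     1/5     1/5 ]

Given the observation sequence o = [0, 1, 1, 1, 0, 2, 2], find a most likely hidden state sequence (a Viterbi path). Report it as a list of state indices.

path = [2, 2, 2, 2, 2, 1, 2]

t=0: δ = [6.000e-02, 6.000e-02, 2.000e-01]  (obs o_0=0)
t=1: δ = [8.000e-03, 8.000e-03, 1.600e-02]  ψ = [2, 2, 2]  (obs o_1=1)
t=2: δ = [6.400e-04, 6.400e-04, 1.280e-03]  ψ = [0, 2, 2]  (obs o_2=1)
t=3: δ = [5.120e-05, 5.120e-05, 1.024e-04]  ψ = [0, 2, 2]  (obs o_3=1)
t=4: δ = [6.144e-06, 8.192e-06, 1.638e-05]  ψ = [0, 2, 2]  (obs o_4=0)
t=5: δ = [3.277e-07, 1.311e-06, 1.311e-06]  ψ = [2, 2, 2]  (obs o_5=2)
t=6: δ = [3.932e-08, 1.049e-07, 1.311e-07]  ψ = [1, 2, 1]  (obs o_6=2)
backtrack: best end state = 2; path = [2, 2, 2, 2, 2, 1, 2]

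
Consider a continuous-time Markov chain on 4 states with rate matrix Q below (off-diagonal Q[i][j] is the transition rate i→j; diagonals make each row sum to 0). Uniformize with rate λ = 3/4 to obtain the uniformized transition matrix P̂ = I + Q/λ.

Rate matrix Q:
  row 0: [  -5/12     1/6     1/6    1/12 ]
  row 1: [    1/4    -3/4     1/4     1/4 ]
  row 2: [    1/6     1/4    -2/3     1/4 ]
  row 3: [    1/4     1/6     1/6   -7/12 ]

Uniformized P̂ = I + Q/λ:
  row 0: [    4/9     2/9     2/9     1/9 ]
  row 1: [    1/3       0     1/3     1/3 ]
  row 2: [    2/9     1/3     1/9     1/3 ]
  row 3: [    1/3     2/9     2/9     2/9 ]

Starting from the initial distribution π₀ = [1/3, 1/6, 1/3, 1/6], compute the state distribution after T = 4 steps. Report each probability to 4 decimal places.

π = [0.3476, 0.2013, 0.2205, 0.2306]

t=0: π = [0.3333, 0.1667, 0.3333, 0.1667]
t=1: π = [0.3333, 0.2222, 0.2037, 0.2407]
t=2: π = [0.3477, 0.1955, 0.2243, 0.2325]
t=3: π = [0.3471, 0.2037, 0.2190, 0.2302]
t=4: π = [0.3476, 0.2013, 0.2205, 0.2306]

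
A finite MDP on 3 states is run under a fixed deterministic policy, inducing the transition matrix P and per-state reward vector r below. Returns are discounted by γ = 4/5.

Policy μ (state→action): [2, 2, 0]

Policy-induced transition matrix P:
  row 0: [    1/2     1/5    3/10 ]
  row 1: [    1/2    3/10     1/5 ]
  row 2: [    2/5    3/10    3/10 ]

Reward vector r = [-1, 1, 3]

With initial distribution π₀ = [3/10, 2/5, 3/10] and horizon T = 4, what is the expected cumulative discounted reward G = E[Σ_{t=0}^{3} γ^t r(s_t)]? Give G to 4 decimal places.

t=0: π = [0.3000, 0.4000, 0.3000], E[r] = 1.0000, γ^t·E[r] = 1.000000, running G = 1.000000
t=1: π = [0.4700, 0.2700, 0.2600], E[r] = 0.5800, γ^t·E[r] = 0.464000, running G = 1.464000
t=2: π = [0.4740, 0.2530, 0.2730], E[r] = 0.5980, γ^t·E[r] = 0.382720, running G = 1.846720
t=3: π = [0.4727, 0.2526, 0.2747], E[r] = 0.6040, γ^t·E[r] = 0.309248, running G = 2.155968

G = 2.1560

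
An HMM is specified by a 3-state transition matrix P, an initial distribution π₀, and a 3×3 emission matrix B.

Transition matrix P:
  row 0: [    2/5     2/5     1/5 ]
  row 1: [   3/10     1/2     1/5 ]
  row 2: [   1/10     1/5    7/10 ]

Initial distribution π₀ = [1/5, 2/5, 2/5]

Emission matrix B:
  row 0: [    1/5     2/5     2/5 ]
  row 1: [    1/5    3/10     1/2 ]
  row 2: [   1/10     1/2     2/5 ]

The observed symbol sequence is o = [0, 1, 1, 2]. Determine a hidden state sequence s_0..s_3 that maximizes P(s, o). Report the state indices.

t=0: δ = [4.000e-02, 8.000e-02, 4.000e-02]  (obs o_0=0)
t=1: δ = [9.600e-03, 1.200e-02, 1.400e-02]  ψ = [1, 1, 2]  (obs o_1=1)
t=2: δ = [1.536e-03, 1.800e-03, 4.900e-03]  ψ = [0, 1, 2]  (obs o_2=1)
t=3: δ = [2.458e-04, 4.900e-04, 1.372e-03]  ψ = [0, 2, 2]  (obs o_3=2)
backtrack: best end state = 2; path = [2, 2, 2, 2]

path = [2, 2, 2, 2]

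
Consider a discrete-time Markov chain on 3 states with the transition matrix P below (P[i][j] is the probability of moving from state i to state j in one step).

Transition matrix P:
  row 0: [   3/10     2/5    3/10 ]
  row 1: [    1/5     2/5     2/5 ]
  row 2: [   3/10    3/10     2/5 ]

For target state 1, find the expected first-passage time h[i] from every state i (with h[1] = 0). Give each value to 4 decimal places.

First-step conditioning: h[1] = 0; for i ≠ 1, h[i] = 1 + Σ_k P[i][k]·h[k].
  h[0] = 1 + 3/10·h[0] + 3/10·h[2]
  h[2] = 1 + 3/10·h[0] + 2/5·h[2]
Solving the 2×2 linear system over states ≠ 1 gives exactly h = [30/11, 0, 100/33] (h[1] = 0 is the target).

h = [2.7273, 0.0000, 3.0303]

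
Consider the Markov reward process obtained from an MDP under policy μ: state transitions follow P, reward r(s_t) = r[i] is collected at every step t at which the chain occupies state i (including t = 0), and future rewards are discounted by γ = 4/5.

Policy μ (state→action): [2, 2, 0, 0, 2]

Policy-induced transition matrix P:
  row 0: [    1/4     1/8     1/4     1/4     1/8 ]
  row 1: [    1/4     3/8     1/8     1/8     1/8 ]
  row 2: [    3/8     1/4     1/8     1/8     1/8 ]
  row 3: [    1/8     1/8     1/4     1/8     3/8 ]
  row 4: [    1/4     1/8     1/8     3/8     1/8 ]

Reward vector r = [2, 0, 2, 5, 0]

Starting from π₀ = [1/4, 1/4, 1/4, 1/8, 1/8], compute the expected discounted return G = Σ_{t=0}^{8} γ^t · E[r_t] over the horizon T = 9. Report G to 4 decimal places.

G = 7.7593

t=0: π = [0.2500, 0.2500, 0.2500, 0.1250, 0.1250], E[r] = 1.6250, γ^t·E[r] = 1.625000, running G = 1.625000
t=1: π = [0.2656, 0.2188, 0.1719, 0.1875, 0.1563], E[r] = 1.8125, γ^t·E[r] = 1.450000, running G = 3.075000
t=2: π = [0.2480, 0.2012, 0.1816, 0.1973, 0.1719], E[r] = 1.8457, γ^t·E[r] = 1.181250, running G = 4.256250
t=3: π = [0.2480, 0.1980, 0.1807, 0.1990, 0.1743], E[r] = 1.8523, γ^t·E[r] = 0.948375, running G = 5.204625
t=4: π = [0.2477, 0.1971, 0.1809, 0.1996, 0.1747], E[r] = 1.8551, γ^t·E[r] = 0.759850, running G = 5.964475
t=5: π = [0.2477, 0.1969, 0.1809, 0.1996, 0.1749], E[r] = 1.8554, γ^t·E[r] = 0.607976, running G = 6.572451
t=6: π = [0.2477, 0.1968, 0.1809, 0.1997, 0.1749], E[r] = 1.8556, γ^t·E[r] = 0.486422, running G = 7.058873
t=7: π = [0.2477, 0.1968, 0.1809, 0.1997, 0.1749], E[r] = 1.8556, γ^t·E[r] = 0.389141, running G = 7.448014
t=8: π = [0.2477, 0.1968, 0.1809, 0.1997, 0.1749], E[r] = 1.8556, γ^t·E[r] = 0.311314, running G = 7.759328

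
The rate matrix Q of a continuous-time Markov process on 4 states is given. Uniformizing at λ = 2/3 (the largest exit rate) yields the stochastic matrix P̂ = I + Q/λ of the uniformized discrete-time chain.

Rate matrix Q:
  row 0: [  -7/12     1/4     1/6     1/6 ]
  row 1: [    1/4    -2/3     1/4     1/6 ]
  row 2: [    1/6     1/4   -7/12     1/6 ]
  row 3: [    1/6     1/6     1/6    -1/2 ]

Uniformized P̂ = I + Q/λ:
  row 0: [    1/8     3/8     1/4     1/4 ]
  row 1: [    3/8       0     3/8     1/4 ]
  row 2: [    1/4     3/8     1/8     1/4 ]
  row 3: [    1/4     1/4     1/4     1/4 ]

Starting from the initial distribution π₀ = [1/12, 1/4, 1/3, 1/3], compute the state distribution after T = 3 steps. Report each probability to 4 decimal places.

t=0: π = [0.0833, 0.2500, 0.3333, 0.3333]
t=1: π = [0.2708, 0.2396, 0.2396, 0.2500]
t=2: π = [0.2461, 0.2539, 0.2500, 0.2500]
t=3: π = [0.2510, 0.2485, 0.2505, 0.2500]

π = [0.2510, 0.2485, 0.2505, 0.2500]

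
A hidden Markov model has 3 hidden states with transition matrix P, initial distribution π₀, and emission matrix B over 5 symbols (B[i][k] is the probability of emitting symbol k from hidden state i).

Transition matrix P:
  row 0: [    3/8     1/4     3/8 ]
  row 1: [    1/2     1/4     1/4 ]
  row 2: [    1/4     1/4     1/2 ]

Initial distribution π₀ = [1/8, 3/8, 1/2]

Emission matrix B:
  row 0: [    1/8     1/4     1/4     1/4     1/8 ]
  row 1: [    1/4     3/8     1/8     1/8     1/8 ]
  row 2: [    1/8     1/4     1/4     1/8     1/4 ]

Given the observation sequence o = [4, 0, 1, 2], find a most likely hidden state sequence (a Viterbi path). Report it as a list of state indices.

path = [2, 2, 2, 2]

t=0: δ = [1.562e-02, 4.688e-02, 1.250e-01]  (obs o_0=4)
t=1: δ = [3.906e-03, 7.812e-03, 7.812e-03]  ψ = [2, 2, 2]  (obs o_1=0)
t=2: δ = [9.766e-04, 7.324e-04, 9.766e-04]  ψ = [1, 1, 2]  (obs o_2=1)
t=3: δ = [9.155e-05, 3.052e-05, 1.221e-04]  ψ = [0, 0, 2]  (obs o_3=2)
backtrack: best end state = 2; path = [2, 2, 2, 2]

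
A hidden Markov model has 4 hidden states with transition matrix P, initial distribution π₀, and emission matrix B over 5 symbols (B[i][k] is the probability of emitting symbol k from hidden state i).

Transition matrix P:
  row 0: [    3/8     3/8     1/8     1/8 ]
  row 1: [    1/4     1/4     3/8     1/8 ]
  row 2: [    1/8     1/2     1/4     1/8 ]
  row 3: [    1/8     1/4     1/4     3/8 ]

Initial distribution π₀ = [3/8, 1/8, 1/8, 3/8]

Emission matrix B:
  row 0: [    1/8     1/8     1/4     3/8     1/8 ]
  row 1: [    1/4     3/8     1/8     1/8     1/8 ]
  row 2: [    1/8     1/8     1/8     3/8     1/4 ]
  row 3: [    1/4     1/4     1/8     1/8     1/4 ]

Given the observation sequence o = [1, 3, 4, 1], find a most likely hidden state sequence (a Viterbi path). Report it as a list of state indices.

t=0: δ = [4.688e-02, 4.688e-02, 1.562e-02, 9.375e-02]  (obs o_0=1)
t=1: δ = [6.592e-03, 2.930e-03, 8.789e-03, 4.395e-03]  ψ = [0, 3, 3, 3]  (obs o_1=3)
t=2: δ = [3.090e-04, 5.493e-04, 5.493e-04, 4.120e-04]  ψ = [0, 2, 2, 3]  (obs o_2=4)
t=3: δ = [1.717e-05, 1.030e-04, 2.575e-05, 3.862e-05]  ψ = [1, 2, 1, 3]  (obs o_3=1)
backtrack: best end state = 1; path = [3, 2, 2, 1]

path = [3, 2, 2, 1]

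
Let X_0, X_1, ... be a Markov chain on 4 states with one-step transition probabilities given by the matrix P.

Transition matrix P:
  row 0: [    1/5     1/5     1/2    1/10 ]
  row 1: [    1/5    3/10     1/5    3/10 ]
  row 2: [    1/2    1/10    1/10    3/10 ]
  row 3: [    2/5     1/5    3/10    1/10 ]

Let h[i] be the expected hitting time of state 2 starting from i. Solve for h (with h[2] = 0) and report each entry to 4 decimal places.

First-step conditioning: h[2] = 0; for i ≠ 2, h[i] = 1 + Σ_k P[i][k]·h[k].
  h[0] = 1 + 1/5·h[0] + 1/5·h[1] + 1/10·h[3]
  h[1] = 1 + 1/5·h[0] + 3/10·h[1] + 3/10·h[3]
  h[3] = 1 + 2/5·h[0] + 1/5·h[1] + 1/10·h[3]
Solving the 3×3 linear system over states ≠ 2 gives exactly h = [225/91, 310/91, 0, 270/91] (h[2] = 0 is the target).

h = [2.4725, 3.4066, 0.0000, 2.9670]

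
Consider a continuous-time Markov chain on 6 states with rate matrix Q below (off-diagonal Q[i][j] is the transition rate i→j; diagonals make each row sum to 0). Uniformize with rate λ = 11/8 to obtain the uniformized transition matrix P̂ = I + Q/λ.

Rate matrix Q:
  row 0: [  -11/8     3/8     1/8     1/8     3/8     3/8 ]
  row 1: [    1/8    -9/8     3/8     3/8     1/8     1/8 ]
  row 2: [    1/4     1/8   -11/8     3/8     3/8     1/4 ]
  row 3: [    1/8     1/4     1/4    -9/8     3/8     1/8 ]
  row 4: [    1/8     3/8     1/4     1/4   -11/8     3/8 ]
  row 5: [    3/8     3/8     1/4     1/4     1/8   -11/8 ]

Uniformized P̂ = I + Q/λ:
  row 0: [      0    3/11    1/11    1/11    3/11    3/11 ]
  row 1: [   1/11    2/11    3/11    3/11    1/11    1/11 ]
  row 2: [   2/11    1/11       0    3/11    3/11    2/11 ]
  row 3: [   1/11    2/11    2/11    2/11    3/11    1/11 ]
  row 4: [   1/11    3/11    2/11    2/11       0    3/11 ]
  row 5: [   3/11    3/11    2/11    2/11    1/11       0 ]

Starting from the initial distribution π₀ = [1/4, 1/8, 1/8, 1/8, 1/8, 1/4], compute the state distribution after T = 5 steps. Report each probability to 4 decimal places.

π = [0.1208, 0.2063, 0.1605, 0.2042, 0.1641, 0.1441]

t=0: π = [0.2500, 0.1250, 0.1250, 0.1250, 0.1250, 0.2500]
t=1: π = [0.1250, 0.2273, 0.1477, 0.1818, 0.1705, 0.1477]
t=2: π = [0.1198, 0.2087, 0.1643, 0.2045, 0.1581, 0.1446]
t=3: π = [0.1212, 0.2053, 0.1600, 0.2048, 0.1654, 0.1432]
t=4: π = [0.1205, 0.2063, 0.1604, 0.2040, 0.1643, 0.1446]
t=5: π = [0.1208, 0.2063, 0.1605, 0.2042, 0.1641, 0.1441]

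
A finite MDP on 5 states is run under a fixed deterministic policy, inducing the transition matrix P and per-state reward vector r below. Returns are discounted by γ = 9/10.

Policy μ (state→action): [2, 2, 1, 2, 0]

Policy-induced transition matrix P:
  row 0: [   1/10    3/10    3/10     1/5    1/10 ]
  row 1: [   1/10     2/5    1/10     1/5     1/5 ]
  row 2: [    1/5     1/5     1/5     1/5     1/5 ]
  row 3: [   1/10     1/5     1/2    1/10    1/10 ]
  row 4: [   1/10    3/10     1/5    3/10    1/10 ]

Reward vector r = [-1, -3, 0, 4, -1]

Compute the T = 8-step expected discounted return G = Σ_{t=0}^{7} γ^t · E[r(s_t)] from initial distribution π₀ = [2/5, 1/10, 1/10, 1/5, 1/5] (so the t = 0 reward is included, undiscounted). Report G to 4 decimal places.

G = -1.6665

t=0: π = [0.4000, 0.1000, 0.1000, 0.2000, 0.2000], E[r] = -0.1000, γ^t·E[r] = -0.100000, running G = -0.100000
t=1: π = [0.1100, 0.2800, 0.2900, 0.2000, 0.1200], E[r] = -0.2700, γ^t·E[r] = -0.243000, running G = -0.343000
t=2: π = [0.1290, 0.2790, 0.2430, 0.1920, 0.1570], E[r] = -0.3550, γ^t·E[r] = -0.287550, running G = -0.630550
t=3: π = [0.1243, 0.2844, 0.2426, 0.1965, 0.1522], E[r] = -0.3437, γ^t·E[r] = -0.250557, running G = -0.881107
t=4: π = [0.1243, 0.2845, 0.2429, 0.1956, 0.1527], E[r] = -0.3483, γ^t·E[r] = -0.228500, running G = -1.109607
t=5: π = [0.1243, 0.2846, 0.2426, 0.1957, 0.1527], E[r] = -0.3480, γ^t·E[r] = -0.205488, running G = -1.315095
t=6: π = [0.1243, 0.2846, 0.2427, 0.1957, 0.1527], E[r] = -0.3480, γ^t·E[r] = -0.184967, running G = -1.500062
t=7: π = [0.1243, 0.2846, 0.2427, 0.1957, 0.1527], E[r] = -0.3481, γ^t·E[r] = -0.166477, running G = -1.666539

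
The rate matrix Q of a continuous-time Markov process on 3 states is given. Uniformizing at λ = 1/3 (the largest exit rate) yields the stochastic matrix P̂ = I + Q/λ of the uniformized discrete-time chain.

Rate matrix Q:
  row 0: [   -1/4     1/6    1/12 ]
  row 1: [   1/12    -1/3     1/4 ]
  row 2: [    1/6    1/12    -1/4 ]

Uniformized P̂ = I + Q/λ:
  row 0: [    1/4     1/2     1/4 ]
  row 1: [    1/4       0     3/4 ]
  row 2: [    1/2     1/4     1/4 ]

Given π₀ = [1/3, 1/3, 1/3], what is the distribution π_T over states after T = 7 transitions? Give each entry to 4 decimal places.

t=0: π = [0.3333, 0.3333, 0.3333]
t=1: π = [0.3333, 0.2500, 0.4167]
t=2: π = [0.3542, 0.2708, 0.3750]
t=3: π = [0.3438, 0.2708, 0.3854]
t=4: π = [0.3464, 0.2682, 0.3854]
t=5: π = [0.3464, 0.2695, 0.3841]
t=6: π = [0.3460, 0.2692, 0.3848]
t=7: π = [0.3462, 0.2692, 0.3846]

π = [0.3462, 0.2692, 0.3846]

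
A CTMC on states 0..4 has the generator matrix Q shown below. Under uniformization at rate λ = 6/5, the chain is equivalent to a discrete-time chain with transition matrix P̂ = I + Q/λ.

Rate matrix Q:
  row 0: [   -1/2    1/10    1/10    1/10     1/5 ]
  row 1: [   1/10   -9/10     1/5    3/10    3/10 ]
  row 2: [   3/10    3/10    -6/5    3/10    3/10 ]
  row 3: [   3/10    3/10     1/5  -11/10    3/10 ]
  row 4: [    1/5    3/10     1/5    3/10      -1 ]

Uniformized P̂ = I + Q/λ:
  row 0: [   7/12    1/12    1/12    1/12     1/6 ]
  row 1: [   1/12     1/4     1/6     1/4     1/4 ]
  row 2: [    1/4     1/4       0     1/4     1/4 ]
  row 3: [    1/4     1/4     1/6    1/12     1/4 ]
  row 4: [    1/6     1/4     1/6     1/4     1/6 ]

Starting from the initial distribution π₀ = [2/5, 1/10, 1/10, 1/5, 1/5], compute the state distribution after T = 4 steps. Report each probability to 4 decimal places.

t=0: π = [0.4000, 0.1000, 0.1000, 0.2000, 0.2000]
t=1: π = [0.3500, 0.1833, 0.1167, 0.1500, 0.2000]
t=2: π = [0.3194, 0.1917, 0.1181, 0.1667, 0.2042]
t=3: π = [0.3075, 0.1968, 0.1204, 0.1690, 0.2064]
t=4: π = [0.3025, 0.1987, 0.1210, 0.1706, 0.2072]

π = [0.3025, 0.1987, 0.1210, 0.1706, 0.2072]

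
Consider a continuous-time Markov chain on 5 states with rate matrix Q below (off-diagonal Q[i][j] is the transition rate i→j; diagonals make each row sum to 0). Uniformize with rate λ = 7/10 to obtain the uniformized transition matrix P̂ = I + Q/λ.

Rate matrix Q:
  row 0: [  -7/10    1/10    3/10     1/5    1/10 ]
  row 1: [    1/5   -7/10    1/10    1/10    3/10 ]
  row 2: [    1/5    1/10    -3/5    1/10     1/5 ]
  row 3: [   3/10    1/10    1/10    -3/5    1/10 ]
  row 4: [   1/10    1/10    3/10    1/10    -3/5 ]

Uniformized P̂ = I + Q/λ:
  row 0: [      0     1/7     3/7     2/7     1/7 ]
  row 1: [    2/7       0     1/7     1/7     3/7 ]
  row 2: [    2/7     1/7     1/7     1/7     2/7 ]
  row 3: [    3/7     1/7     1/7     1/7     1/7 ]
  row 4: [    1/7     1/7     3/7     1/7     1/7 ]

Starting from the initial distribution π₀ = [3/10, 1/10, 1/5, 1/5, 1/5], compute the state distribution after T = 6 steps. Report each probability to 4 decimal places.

π = [0.2177, 0.1250, 0.2667, 0.1738, 0.2168]

t=0: π = [0.3000, 0.1000, 0.2000, 0.2000, 0.2000]
t=1: π = [0.2000, 0.1286, 0.2857, 0.1857, 0.2000]
t=2: π = [0.2265, 0.1245, 0.2571, 0.1714, 0.2204]
t=3: π = [0.2140, 0.1251, 0.2706, 0.1752, 0.2152]
t=4: π = [0.2189, 0.1250, 0.2655, 0.1734, 0.2172]
t=5: π = [0.2169, 0.1250, 0.2675, 0.1741, 0.2165]
t=6: π = [0.2177, 0.1250, 0.2667, 0.1738, 0.2168]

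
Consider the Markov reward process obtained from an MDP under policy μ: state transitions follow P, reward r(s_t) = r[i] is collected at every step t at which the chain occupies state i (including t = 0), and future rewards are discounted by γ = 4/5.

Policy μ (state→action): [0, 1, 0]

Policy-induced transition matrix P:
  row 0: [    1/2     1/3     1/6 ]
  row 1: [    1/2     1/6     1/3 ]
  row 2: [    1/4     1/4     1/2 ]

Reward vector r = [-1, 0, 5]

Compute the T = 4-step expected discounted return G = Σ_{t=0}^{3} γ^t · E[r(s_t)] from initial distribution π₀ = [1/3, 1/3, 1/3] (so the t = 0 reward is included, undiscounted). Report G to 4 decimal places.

t=0: π = [0.3333, 0.3333, 0.3333], E[r] = 1.3333, γ^t·E[r] = 1.333333, running G = 1.333333
t=1: π = [0.4167, 0.2500, 0.3333], E[r] = 1.2500, γ^t·E[r] = 1.000000, running G = 2.333333
t=2: π = [0.4167, 0.2639, 0.3194], E[r] = 1.1806, γ^t·E[r] = 0.755556, running G = 3.088889
t=3: π = [0.4201, 0.2627, 0.3171], E[r] = 1.1655, γ^t·E[r] = 0.596741, running G = 3.685630

G = 3.6856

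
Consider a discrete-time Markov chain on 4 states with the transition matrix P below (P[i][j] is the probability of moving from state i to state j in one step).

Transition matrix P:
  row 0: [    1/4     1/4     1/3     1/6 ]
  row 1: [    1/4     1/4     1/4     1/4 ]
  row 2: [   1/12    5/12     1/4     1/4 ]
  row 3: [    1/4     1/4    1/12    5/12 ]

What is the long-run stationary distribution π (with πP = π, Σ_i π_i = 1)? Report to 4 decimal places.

π = [0.2131, 0.2869, 0.2213, 0.2787]

Balance equations π_j = Σ_i π_i·P[i][j]:
  π_0 = 1/4·π_0 + 1/4·π_1 + 1/12·π_2 + 1/4·π_3
  π_1 = 1/4·π_0 + 1/4·π_1 + 5/12·π_2 + 1/4·π_3
  π_2 = 1/3·π_0 + 1/4·π_1 + 1/4·π_2 + 1/12·π_3
  normalize: π_0 + π_1 + π_2 + π_3 = 1
Solving the linear system gives exactly π = [13/61, 35/122, 27/122, 17/61].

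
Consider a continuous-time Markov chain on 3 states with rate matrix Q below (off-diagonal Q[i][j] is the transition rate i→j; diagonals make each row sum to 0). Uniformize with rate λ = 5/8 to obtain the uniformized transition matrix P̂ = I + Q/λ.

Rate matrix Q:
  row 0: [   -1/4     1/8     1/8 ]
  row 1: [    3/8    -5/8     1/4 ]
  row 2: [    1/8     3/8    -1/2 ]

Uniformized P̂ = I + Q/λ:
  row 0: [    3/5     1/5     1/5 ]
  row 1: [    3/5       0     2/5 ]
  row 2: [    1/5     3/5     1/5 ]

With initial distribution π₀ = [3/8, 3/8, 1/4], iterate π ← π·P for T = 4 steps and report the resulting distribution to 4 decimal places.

t=0: π = [0.3750, 0.3750, 0.2500]
t=1: π = [0.5000, 0.2250, 0.2750]
t=2: π = [0.4900, 0.2650, 0.2450]
t=3: π = [0.5020, 0.2450, 0.2530]
t=4: π = [0.4988, 0.2522, 0.2490]

π = [0.4988, 0.2522, 0.2490]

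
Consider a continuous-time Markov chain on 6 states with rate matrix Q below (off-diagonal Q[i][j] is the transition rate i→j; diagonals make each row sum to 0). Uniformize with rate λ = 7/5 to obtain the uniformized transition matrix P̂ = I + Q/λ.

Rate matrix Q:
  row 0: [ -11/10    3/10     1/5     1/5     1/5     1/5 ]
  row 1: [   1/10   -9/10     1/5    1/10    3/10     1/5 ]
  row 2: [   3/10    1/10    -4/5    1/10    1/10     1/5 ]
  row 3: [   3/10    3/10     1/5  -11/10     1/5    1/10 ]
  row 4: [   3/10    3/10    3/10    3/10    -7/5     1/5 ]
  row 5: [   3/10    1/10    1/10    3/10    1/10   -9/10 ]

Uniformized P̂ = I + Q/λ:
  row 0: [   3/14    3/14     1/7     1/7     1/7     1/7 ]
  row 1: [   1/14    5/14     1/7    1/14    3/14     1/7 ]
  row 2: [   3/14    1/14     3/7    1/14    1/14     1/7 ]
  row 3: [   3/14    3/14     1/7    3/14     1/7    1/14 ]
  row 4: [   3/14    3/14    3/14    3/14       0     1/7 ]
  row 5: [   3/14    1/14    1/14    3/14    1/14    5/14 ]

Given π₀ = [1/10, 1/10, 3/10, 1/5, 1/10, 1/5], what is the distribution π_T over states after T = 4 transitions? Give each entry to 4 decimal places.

π = [0.1875, 0.1889, 0.1950, 0.1460, 0.1140, 0.1686]

t=0: π = [0.1000, 0.1000, 0.3000, 0.2000, 0.1000, 0.2000]
t=1: π = [0.2000, 0.1571, 0.2214, 0.1500, 0.1000, 0.1714]
t=2: π = [0.1918, 0.1806, 0.2010, 0.1459, 0.1117, 0.1689]
t=3: π = [0.1885, 0.1872, 0.1962, 0.1461, 0.1134, 0.1686]
t=4: π = [0.1875, 0.1889, 0.1950, 0.1460, 0.1140, 0.1686]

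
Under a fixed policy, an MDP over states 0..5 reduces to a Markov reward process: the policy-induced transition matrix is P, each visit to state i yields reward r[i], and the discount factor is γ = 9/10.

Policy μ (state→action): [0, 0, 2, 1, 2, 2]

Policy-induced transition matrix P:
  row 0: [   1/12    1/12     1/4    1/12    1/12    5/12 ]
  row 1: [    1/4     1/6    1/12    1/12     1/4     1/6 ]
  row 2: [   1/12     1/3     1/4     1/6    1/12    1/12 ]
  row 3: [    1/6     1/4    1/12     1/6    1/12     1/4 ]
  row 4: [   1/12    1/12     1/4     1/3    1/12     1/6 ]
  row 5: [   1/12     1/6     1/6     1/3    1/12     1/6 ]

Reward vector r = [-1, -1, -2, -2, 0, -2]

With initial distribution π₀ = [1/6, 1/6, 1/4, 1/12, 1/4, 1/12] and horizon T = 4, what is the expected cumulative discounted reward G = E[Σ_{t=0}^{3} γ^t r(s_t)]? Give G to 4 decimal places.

t=0: π = [0.1667, 0.1667, 0.2500, 0.0833, 0.2500, 0.0833], E[r] = -1.1667, γ^t·E[r] = -1.166667, running G = -1.166667
t=1: π = [0.1181, 0.1806, 0.2014, 0.1944, 0.1111, 0.1944], E[r] = -1.4792, γ^t·E[r] = -1.331250, running G = -2.497917
t=2: π = [0.1296, 0.1973, 0.1713, 0.1927, 0.1134, 0.1956], E[r] = -1.4462, γ^t·E[r] = -1.171406, running G = -3.669323
t=3: π = [0.1323, 0.1910, 0.1687, 0.1909, 0.1162, 0.2009], E[r] = -1.4443, γ^t·E[r] = -1.052859, running G = -4.722182

G = -4.7222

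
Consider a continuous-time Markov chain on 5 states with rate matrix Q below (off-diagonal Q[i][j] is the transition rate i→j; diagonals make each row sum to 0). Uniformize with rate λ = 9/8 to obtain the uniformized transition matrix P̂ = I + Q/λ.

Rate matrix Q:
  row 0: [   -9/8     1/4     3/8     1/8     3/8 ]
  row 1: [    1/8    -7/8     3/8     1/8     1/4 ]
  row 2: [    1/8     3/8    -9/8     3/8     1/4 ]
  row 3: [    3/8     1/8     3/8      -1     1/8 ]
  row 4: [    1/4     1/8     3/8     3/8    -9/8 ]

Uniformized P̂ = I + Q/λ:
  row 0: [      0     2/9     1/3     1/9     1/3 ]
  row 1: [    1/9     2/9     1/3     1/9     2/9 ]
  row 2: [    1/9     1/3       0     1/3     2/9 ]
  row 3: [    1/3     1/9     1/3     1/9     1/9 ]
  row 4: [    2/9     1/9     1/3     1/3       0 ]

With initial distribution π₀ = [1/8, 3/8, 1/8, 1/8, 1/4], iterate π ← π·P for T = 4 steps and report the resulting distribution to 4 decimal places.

π = [0.1580, 0.2084, 0.2485, 0.2068, 0.1784]

t=0: π = [0.1250, 0.3750, 0.1250, 0.1250, 0.2500]
t=1: π = [0.1528, 0.1944, 0.2917, 0.1944, 0.1667]
t=2: π = [0.1559, 0.2145, 0.2361, 0.2130, 0.1806]
t=3: π = [0.1612, 0.2047, 0.2546, 0.2037, 0.1758]
t=4: π = [0.1580, 0.2084, 0.2485, 0.2068, 0.1784]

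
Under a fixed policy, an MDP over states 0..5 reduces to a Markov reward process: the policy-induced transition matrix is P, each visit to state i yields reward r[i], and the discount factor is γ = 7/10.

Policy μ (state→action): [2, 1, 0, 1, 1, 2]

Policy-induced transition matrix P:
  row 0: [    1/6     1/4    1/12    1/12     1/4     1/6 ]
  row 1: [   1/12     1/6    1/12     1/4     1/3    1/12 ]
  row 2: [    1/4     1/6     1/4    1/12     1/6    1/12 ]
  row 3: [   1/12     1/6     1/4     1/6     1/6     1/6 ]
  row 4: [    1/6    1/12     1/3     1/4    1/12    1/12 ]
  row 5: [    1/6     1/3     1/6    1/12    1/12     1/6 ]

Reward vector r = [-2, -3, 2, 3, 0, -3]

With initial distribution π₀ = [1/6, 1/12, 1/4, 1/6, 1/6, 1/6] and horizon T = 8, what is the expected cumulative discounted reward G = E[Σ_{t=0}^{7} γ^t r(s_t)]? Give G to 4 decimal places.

t=0: π = [0.1667, 0.0833, 0.2500, 0.1667, 0.1667, 0.1667], E[r] = -0.0833, γ^t·E[r] = -0.083333, running G = -0.083333
t=1: π = [0.1667, 0.1944, 0.2083, 0.1389, 0.1667, 0.1250], E[r] = -0.4583, γ^t·E[r] = -0.320833, running G = -0.404167
t=2: π = [0.1563, 0.1875, 0.1933, 0.1551, 0.1887, 0.1192], E[r] = -0.3808, γ^t·E[r] = -0.186586, running G = -0.590752
t=3: π = [0.1542, 0.1838, 0.1985, 0.1590, 0.1853, 0.1192], E[r] = -0.3438, γ^t·E[r] = -0.117906, running G = -0.708659
t=4: π = [0.1546, 0.1839, 0.1992, 0.1581, 0.1848, 0.1194], E[r] = -0.3466, γ^t·E[r] = -0.083219, running G = -0.791878
t=5: π = [0.1548, 0.1840, 0.1990, 0.1580, 0.1849, 0.1193], E[r] = -0.3478, γ^t·E[r] = -0.058449, running G = -0.850327
t=6: π = [0.1548, 0.1840, 0.1990, 0.1580, 0.1849, 0.1193], E[r] = -0.3477, γ^t·E[r] = -0.040910, running G = -0.891237
t=7: π = [0.1547, 0.1840, 0.1990, 0.1580, 0.1849, 0.1193], E[r] = -0.3477, γ^t·E[r] = -0.028634, running G = -0.919871

G = -0.9199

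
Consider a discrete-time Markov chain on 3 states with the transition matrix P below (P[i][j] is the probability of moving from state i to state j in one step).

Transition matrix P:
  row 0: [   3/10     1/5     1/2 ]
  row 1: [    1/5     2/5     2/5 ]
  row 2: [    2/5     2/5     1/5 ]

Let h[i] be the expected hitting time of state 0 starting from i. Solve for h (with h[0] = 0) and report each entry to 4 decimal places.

First-step conditioning: h[0] = 0; for i ≠ 0, h[i] = 1 + Σ_k P[i][k]·h[k].
  h[1] = 1 + 2/5·h[1] + 2/5·h[2]
  h[2] = 1 + 2/5·h[1] + 1/5·h[2]
Solving the 2×2 linear system over states ≠ 0 gives exactly h = [0, 15/4, 25/8] (h[0] = 0 is the target).

h = [0.0000, 3.7500, 3.1250]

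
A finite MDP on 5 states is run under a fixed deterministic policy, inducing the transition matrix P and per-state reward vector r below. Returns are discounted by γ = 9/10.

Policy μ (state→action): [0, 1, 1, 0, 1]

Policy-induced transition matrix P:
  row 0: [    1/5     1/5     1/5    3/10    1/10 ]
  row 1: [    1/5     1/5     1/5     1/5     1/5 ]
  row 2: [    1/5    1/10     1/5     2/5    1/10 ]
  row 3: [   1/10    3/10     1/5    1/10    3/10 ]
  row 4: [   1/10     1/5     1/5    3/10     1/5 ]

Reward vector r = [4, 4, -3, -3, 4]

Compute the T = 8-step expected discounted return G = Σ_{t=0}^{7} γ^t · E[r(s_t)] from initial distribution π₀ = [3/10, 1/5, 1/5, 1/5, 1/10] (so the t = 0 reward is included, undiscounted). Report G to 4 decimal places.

G = 5.1470

t=0: π = [0.3000, 0.2000, 0.2000, 0.2000, 0.1000], E[r] = 1.2000, γ^t·E[r] = 1.200000, running G = 1.200000
t=1: π = [0.1700, 0.2000, 0.2000, 0.2600, 0.1700], E[r] = 0.7800, γ^t·E[r] = 0.702000, running G = 1.902000
t=2: π = [0.1570, 0.2060, 0.2000, 0.2480, 0.1890], E[r] = 0.8640, γ^t·E[r] = 0.699840, running G = 2.601840
t=3: π = [0.1563, 0.2048, 0.2000, 0.2498, 0.1891], E[r] = 0.8514, γ^t·E[r] = 0.620671, running G = 3.222511
t=4: π = [0.1561, 0.2050, 0.2000, 0.2496, 0.1894], E[r] = 0.8531, γ^t·E[r] = 0.559706, running G = 3.782216
t=5: π = [0.1561, 0.2050, 0.2000, 0.2496, 0.1893], E[r] = 0.8529, γ^t·E[r] = 0.503611, running G = 4.285828
t=6: π = [0.1561, 0.2050, 0.2000, 0.2496, 0.1893], E[r] = 0.8529, γ^t·E[r] = 0.453263, running G = 4.739091
t=7: π = [0.1561, 0.2050, 0.2000, 0.2496, 0.1893], E[r] = 0.8529, γ^t·E[r] = 0.407936, running G = 5.147027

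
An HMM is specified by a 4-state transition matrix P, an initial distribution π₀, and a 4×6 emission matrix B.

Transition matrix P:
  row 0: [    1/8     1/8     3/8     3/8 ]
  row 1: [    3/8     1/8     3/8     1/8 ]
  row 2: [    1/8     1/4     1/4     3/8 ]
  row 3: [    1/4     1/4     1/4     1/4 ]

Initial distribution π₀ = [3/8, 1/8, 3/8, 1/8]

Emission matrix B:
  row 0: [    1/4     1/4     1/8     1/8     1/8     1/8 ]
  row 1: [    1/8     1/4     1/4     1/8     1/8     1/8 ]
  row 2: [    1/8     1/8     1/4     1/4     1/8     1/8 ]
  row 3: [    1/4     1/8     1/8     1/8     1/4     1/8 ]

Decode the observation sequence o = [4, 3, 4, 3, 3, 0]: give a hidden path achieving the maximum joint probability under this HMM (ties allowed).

path = [0, 2, 3, 2, 2, 3]

t=0: δ = [4.688e-02, 1.562e-02, 4.688e-02, 3.125e-02]  (obs o_0=4)
t=1: δ = [9.766e-04, 1.465e-03, 4.395e-03, 2.197e-03]  ψ = [3, 2, 0, 0]  (obs o_1=3)
t=2: δ = [6.866e-05, 1.373e-04, 1.373e-04, 4.120e-04]  ψ = [1, 2, 2, 2]  (obs o_2=4)
t=3: δ = [1.287e-05, 1.287e-05, 2.575e-05, 1.287e-05]  ψ = [3, 3, 3, 3]  (obs o_3=3)
t=4: δ = [6.035e-07, 8.047e-07, 1.609e-06, 1.207e-06]  ψ = [1, 2, 2, 2]  (obs o_4=3)
t=5: δ = [7.544e-08, 5.029e-08, 5.029e-08, 1.509e-07]  ψ = [1, 2, 2, 2]  (obs o_5=0)
backtrack: best end state = 3; path = [0, 2, 3, 2, 2, 3]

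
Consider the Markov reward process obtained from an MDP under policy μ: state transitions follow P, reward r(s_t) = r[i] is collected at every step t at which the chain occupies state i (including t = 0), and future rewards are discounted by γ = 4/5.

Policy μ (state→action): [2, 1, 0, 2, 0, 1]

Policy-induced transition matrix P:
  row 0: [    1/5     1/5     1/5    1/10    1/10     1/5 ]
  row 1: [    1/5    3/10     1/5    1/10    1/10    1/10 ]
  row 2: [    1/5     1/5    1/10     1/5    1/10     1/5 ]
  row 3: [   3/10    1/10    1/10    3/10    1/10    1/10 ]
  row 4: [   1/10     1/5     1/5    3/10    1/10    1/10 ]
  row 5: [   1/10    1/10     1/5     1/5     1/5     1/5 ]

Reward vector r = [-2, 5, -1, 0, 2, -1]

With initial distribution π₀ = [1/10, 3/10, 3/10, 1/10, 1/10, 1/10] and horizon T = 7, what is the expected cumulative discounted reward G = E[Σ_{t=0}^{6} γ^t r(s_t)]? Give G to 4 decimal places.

t=0: π = [0.1000, 0.3000, 0.3000, 0.1000, 0.1000, 0.1000], E[r] = 1.1000, γ^t·E[r] = 1.100000, running G = 1.100000
t=1: π = [0.1900, 0.2100, 0.1600, 0.1800, 0.1100, 0.1500], E[r] = 0.5800, γ^t·E[r] = 0.464000, running G = 1.564000
t=2: π = [0.1920, 0.1880, 0.1660, 0.1890, 0.1150, 0.1500], E[r] = 0.4700, γ^t·E[r] = 0.300800, running G = 1.864800
t=3: π = [0.1924, 0.1849, 0.1645, 0.1924, 0.1150, 0.1508], E[r] = 0.4544, γ^t·E[r] = 0.232653, running G = 2.097453
t=4: π = [0.1927, 0.1842, 0.1643, 0.1930, 0.1151, 0.1508], E[r] = 0.4506, γ^t·E[r] = 0.184570, running G = 2.282023
t=5: π = [0.1927, 0.1840, 0.1643, 0.1931, 0.1151, 0.1508], E[r] = 0.4499, γ^t·E[r] = 0.147415, running G = 2.429438
t=6: π = [0.1927, 0.1840, 0.1643, 0.1931, 0.1151, 0.1508], E[r] = 0.4497, γ^t·E[r] = 0.117895, running G = 2.547332

G = 2.5473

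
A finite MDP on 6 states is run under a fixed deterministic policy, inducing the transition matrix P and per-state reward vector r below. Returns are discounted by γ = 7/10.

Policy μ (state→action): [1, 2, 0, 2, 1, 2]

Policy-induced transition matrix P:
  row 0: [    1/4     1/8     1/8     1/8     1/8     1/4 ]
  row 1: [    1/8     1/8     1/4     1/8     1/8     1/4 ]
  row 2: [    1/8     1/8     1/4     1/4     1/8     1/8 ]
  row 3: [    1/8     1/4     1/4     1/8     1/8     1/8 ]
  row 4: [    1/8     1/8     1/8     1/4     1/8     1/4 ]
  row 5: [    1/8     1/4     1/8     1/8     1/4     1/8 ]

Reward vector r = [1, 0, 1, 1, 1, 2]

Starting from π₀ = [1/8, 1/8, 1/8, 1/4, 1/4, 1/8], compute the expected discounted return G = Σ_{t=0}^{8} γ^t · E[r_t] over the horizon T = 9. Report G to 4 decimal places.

t=0: π = [0.1250, 0.1250, 0.1250, 0.2500, 0.2500, 0.1250], E[r] = 1.0000, γ^t·E[r] = 1.000000, running G = 1.000000
t=1: π = [0.1406, 0.1719, 0.1875, 0.1719, 0.1406, 0.1875], E[r] = 1.0156, γ^t·E[r] = 0.710938, running G = 1.710938
t=2: π = [0.1426, 0.1699, 0.1914, 0.1660, 0.1484, 0.1816], E[r] = 1.0117, γ^t·E[r] = 0.495742, running G = 2.206680
t=3: π = [0.1428, 0.1685, 0.1909, 0.1675, 0.1477, 0.1826], E[r] = 1.0142, γ^t·E[r] = 0.347857, running G = 2.554537
t=4: π = [0.1429, 0.1688, 0.1909, 0.1673, 0.1478, 0.1824], E[r] = 1.0136, γ^t·E[r] = 0.243368, running G = 2.797905
t=5: π = [0.1429, 0.1687, 0.1909, 0.1673, 0.1478, 0.1824], E[r] = 1.0137, γ^t·E[r] = 0.170376, running G = 2.968280
t=6: π = [0.1429, 0.1687, 0.1909, 0.1673, 0.1478, 0.1824], E[r] = 1.0137, γ^t·E[r] = 0.119261, running G = 3.087541
t=7: π = [0.1429, 0.1687, 0.1909, 0.1673, 0.1478, 0.1824], E[r] = 1.0137, γ^t·E[r] = 0.083483, running G = 3.171024
t=8: π = [0.1429, 0.1687, 0.1909, 0.1673, 0.1478, 0.1824], E[r] = 1.0137, γ^t·E[r] = 0.058438, running G = 3.229462

G = 3.2295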